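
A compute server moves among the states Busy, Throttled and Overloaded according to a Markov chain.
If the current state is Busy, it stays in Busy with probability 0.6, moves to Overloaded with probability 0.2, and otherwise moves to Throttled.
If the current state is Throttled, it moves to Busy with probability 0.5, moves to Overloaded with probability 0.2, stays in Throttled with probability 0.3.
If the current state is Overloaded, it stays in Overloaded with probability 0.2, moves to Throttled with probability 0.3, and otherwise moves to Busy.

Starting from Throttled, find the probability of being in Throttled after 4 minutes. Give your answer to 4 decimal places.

Propagate the distribution vector 4 minutes from Throttled.
After 0 minutes: (0.0000, 1.0000, 0.0000)
After 1 minute: (0.5000, 0.3000, 0.2000)
After 2 minutes: (0.5500, 0.2500, 0.2000)
After 3 minutes: (0.5550, 0.2450, 0.2000)
After 4 minutes: (0.5555, 0.2445, 0.2000)
P(in Throttled after 4 minutes) = 0.2445

0.2445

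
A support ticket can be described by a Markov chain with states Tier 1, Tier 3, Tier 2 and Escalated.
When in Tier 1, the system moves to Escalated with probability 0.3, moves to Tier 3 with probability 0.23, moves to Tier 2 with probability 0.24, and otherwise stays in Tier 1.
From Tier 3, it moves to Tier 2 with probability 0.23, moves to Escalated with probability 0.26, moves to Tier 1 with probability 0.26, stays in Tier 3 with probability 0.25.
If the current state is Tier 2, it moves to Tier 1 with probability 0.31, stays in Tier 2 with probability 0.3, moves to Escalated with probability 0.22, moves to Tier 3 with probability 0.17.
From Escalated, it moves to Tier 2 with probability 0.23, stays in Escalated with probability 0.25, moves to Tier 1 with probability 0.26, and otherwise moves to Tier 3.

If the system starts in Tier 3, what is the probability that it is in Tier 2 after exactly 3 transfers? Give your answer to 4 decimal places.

Propagate the distribution vector 3 transfers from Tier 3.
After 0 transfers: (0.0000, 1.0000, 0.0000, 0.0000)
After 1 transfer: (0.2600, 0.2500, 0.2300, 0.2600)
After 2 transfers: (0.2637, 0.2290, 0.2487, 0.2586)
After 3 transfers: (0.2645, 0.2274, 0.2500, 0.2580)
P(in Tier 2 after 3 transfers) = 0.2500

0.2500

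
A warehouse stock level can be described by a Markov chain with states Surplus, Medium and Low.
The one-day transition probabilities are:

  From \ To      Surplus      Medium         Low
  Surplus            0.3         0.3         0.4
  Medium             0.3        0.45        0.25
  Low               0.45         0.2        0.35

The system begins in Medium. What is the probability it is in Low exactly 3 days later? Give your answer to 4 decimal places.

Propagate the distribution vector 3 days from Medium.
After 0 days: (0.0000, 1.0000, 0.0000)
After 1 day: (0.3000, 0.4500, 0.2500)
After 2 days: (0.3375, 0.3425, 0.3200)
After 3 days: (0.3480, 0.3194, 0.3326)
P(in Low after 3 days) = 0.3326

0.3326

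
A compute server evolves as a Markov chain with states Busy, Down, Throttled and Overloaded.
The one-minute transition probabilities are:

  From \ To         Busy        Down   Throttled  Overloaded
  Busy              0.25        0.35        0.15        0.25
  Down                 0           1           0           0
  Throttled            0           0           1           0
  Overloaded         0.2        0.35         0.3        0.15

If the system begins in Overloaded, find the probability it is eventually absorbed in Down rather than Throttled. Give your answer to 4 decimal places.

Let h(s) be the probability of absorption at Down starting from transient state s. Then h(Down) = 1 and h(Throttled) = 0. By first-step analysis:
h(Busy) = 0.25·h(Busy) + 0.35·1 + 0.15·0 + 0.25·h(Overloaded)
h(Overloaded) = 0.2·h(Busy) + 0.35·1 + 0.3·0 + 0.15·h(Overloaded)
Solving: h(Busy) = 0.6553, h(Overloaded) = 0.5660.
Starting from Overloaded, the probability is 0.5660.

0.5660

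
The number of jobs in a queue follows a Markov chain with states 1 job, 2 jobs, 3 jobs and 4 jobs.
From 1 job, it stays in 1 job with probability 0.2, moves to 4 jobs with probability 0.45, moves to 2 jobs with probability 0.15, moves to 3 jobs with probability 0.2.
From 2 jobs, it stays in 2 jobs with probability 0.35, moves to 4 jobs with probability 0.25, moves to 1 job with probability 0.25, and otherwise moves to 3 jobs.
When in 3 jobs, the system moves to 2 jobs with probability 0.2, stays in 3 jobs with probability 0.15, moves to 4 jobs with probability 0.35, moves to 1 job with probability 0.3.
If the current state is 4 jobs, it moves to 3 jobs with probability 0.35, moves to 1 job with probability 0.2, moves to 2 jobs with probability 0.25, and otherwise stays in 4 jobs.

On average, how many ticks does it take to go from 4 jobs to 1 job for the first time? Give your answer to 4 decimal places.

4.2023

Let t(s) be the expected number of ticks to first reach 1 job from state s, with t(1 job) = 0. Conditioning on the first tick:
t(2 jobs) = 1 + 0.35·t(2 jobs) + 0.15·t(3 jobs) + 0.25·t(4 jobs)
t(3 jobs) = 1 + 0.2·t(2 jobs) + 0.15·t(3 jobs) + 0.35·t(4 jobs)
t(4 jobs) = 1 + 0.25·t(2 jobs) + 0.35·t(3 jobs) + 0.2·t(4 jobs)
Solving: t(2 jobs) = 4.0452, t(3 jobs) = 3.8586, t(4 jobs) = 4.2023.
Expected ticks from 4 jobs to 1 job: 4.2023.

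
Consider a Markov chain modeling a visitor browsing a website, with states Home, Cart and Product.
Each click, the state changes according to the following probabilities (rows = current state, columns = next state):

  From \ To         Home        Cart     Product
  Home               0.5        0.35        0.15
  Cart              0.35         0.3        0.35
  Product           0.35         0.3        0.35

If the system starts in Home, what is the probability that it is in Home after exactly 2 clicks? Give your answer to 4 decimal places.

0.4250

Sum over the intermediate state after 1 click:
P = P(Home→Home)·P(Home→Home) + P(Home→Cart)·P(Cart→Home) + P(Home→Product)·P(Product→Home)
  = 0.5×0.5 + 0.35×0.35 + 0.15×0.35
  = 0.2500 + 0.1225 + 0.0525 = 0.4250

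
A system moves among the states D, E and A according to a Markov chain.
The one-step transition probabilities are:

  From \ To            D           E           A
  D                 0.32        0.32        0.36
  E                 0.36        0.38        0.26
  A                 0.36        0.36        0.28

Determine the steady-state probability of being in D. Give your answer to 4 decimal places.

0.3462

Let the stationary distribution be π with π = πP and π_1 + π_2 + π_3 = 1.
π_1 = 0.32·π_1 + 0.36·π_2 + 0.36·π_3
π_2 = 0.32·π_1 + 0.38·π_2 + 0.36·π_3
Solving with the normalization constraint gives π = (0.3462, 0.3532, 0.3006).
So the stationary probability of D is 0.3462.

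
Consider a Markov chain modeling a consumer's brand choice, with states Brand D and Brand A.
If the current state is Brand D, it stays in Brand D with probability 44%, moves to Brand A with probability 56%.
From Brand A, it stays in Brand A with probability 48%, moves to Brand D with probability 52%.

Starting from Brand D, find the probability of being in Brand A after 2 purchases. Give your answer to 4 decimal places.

Sum over the intermediate state after 1 purchase:
P = P(Brand D→Brand D)·P(Brand D→Brand A) + P(Brand D→Brand A)·P(Brand A→Brand A)
  = 0.44×0.56 + 0.56×0.48
  = 0.2464 + 0.2688 = 0.5152

0.5152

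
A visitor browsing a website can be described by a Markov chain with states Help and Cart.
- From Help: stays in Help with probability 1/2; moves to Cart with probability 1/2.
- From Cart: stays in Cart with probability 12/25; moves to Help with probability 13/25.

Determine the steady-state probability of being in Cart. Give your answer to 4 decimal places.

Let the stationary distribution be π with π = πP and π_1 + π_2 = 1.
π_1 = 0.5·π_1 + 0.52·π_2
Solving with the normalization constraint gives π = (0.5098, 0.4902).
So the stationary probability of Cart is 0.4902.

0.4902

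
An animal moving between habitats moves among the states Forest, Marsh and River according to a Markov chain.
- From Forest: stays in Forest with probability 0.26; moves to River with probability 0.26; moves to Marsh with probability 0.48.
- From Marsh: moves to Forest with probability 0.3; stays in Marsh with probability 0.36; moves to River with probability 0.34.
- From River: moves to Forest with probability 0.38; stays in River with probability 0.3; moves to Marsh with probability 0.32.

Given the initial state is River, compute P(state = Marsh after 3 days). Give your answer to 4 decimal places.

Propagate the distribution vector 3 days from River.
After 0 days: (0.0000, 0.0000, 1.0000)
After 1 day: (0.3800, 0.3200, 0.3000)
After 2 days: (0.3088, 0.3936, 0.2976)
After 3 days: (0.3115, 0.3852, 0.3034)
P(in Marsh after 3 days) = 0.3852

0.3852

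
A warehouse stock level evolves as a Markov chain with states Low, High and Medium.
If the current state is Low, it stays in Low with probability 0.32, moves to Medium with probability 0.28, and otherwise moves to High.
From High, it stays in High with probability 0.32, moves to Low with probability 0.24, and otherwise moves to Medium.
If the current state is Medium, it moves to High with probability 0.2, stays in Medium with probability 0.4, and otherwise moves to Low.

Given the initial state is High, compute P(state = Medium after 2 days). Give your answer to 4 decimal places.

0.3840

Sum over the intermediate state after 1 day:
P = P(High→Low)·P(Low→Medium) + P(High→High)·P(High→Medium) + P(High→Medium)·P(Medium→Medium)
  = 0.24×0.28 + 0.32×0.44 + 0.44×0.4
  = 0.0672 + 0.1408 + 0.1760 = 0.3840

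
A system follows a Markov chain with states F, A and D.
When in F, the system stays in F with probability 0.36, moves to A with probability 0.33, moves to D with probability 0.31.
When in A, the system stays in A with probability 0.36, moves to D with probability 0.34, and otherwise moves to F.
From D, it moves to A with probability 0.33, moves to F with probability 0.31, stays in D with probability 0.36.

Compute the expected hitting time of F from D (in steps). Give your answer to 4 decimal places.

Let t(s) be the expected number of steps to first reach F from state s, with t(F) = 0. Conditioning on the first step:
t(A) = 1 + 0.36·t(A) + 0.34·t(D)
t(D) = 1 + 0.33·t(A) + 0.36·t(D)
Solving: t(A) = 3.2952, t(D) = 3.2616.
Expected steps from D to F: 3.2616.

3.2616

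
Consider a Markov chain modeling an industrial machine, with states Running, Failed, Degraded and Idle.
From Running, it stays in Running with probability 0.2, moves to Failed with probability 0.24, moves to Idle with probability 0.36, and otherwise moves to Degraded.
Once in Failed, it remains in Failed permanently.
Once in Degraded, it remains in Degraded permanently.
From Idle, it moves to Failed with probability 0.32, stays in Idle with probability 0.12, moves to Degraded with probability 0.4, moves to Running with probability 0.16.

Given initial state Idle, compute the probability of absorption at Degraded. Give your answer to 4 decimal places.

0.5446

Let h(s) be the probability of absorption at Degraded starting from transient state s. Then h(Degraded) = 1 and h(Failed) = 0. By first-step analysis:
h(Running) = 0.2·h(Running) + 0.24·0 + 0.2·1 + 0.36·h(Idle)
h(Idle) = 0.16·h(Running) + 0.32·0 + 0.4·1 + 0.12·h(Idle)
Solving: h(Running) = 0.4950, h(Idle) = 0.5446.
Starting from Idle, the probability is 0.5446.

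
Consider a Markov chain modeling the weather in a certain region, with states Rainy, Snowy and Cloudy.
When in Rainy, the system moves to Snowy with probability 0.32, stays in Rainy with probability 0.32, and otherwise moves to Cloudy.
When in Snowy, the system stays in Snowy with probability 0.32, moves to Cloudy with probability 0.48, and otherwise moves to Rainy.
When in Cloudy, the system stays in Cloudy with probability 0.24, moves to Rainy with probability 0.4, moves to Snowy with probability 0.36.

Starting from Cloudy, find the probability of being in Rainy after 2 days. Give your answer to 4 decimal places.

0.2960

Sum over the intermediate state after 1 day:
P = P(Cloudy→Rainy)·P(Rainy→Rainy) + P(Cloudy→Snowy)·P(Snowy→Rainy) + P(Cloudy→Cloudy)·P(Cloudy→Rainy)
  = 0.4×0.32 + 0.36×0.2 + 0.24×0.4
  = 0.1280 + 0.0720 + 0.0960 = 0.2960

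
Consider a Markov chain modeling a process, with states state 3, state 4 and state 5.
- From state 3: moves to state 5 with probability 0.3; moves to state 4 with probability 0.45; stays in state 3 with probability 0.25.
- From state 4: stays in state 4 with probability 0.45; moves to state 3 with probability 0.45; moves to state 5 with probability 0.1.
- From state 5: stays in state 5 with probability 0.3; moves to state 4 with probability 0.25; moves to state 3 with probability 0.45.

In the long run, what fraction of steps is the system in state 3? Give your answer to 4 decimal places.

Let the stationary distribution be π with π = πP and π_1 + π_2 + π_3 = 1.
π_1 = 0.25·π_1 + 0.45·π_2 + 0.45·π_3
π_2 = 0.45·π_1 + 0.45·π_2 + 0.25·π_3
Solving with the normalization constraint gives π = (0.3750, 0.4063, 0.2188).
So the stationary probability of state 3 is 0.3750.

0.3750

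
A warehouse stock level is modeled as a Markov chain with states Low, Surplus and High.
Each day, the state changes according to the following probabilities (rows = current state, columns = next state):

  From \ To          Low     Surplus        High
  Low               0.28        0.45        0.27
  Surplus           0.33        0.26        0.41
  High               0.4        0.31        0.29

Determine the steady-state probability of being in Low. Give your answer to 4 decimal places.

Let the stationary distribution be π with π = πP and π_1 + π_2 + π_3 = 1.
π_1 = 0.28·π_1 + 0.33·π_2 + 0.4·π_3
π_2 = 0.45·π_1 + 0.26·π_2 + 0.31·π_3
Solving with the normalization constraint gives π = (0.3359, 0.3400, 0.3241).
So the stationary probability of Low is 0.3359.

0.3359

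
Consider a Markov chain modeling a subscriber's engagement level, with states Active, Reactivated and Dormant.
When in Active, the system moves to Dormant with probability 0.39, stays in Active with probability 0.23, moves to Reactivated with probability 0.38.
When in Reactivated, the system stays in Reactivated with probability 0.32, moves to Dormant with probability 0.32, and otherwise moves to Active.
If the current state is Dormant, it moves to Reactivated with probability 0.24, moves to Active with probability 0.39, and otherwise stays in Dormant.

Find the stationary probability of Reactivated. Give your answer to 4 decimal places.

0.3108

Let the stationary distribution be π with π = πP and π_1 + π_2 + π_3 = 1.
π_1 = 0.23·π_1 + 0.36·π_2 + 0.39·π_3
π_2 = 0.38·π_1 + 0.32·π_2 + 0.24·π_3
Solving with the normalization constraint gives π = (0.3282, 0.3108, 0.3610).
So the stationary probability of Reactivated is 0.3108.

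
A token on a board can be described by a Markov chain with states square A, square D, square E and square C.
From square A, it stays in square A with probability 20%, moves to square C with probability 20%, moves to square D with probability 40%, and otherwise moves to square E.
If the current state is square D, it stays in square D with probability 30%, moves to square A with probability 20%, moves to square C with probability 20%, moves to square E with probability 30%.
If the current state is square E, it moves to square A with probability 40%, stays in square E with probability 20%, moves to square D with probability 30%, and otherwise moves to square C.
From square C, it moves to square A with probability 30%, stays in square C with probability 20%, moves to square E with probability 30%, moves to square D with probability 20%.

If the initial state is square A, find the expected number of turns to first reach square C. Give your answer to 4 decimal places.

5.6633

Let t(s) be the expected number of turns to first reach square C from state s, with t(square C) = 0. Conditioning on the first turn:
t(square A) = 1 + 0.2·t(square A) + 0.4·t(square D) + 0.2·t(square E)
t(square D) = 1 + 0.2·t(square A) + 0.3·t(square D) + 0.3·t(square E)
t(square E) = 1 + 0.4·t(square A) + 0.3·t(square D) + 0.2·t(square E)
Solving: t(square A) = 5.6633, t(square D) = 5.7143, t(square E) = 6.2245.
Expected turns from square A to square C: 5.6633.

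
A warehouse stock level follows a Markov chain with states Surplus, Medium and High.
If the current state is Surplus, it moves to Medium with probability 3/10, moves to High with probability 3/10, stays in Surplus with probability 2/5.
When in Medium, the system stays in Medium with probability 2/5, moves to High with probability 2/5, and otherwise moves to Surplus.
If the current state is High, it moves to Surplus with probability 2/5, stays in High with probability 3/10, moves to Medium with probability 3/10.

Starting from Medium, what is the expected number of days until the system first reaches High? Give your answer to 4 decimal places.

Let t(s) be the expected number of days to first reach High from state s, with t(High) = 0. Conditioning on the first day:
t(Surplus) = 1 + 0.4·t(Surplus) + 0.3·t(Medium)
t(Medium) = 1 + 0.2·t(Surplus) + 0.4·t(Medium)
Solving: t(Surplus) = 3.0000, t(Medium) = 2.6667.
Expected days from Medium to High: 2.6667.

2.6667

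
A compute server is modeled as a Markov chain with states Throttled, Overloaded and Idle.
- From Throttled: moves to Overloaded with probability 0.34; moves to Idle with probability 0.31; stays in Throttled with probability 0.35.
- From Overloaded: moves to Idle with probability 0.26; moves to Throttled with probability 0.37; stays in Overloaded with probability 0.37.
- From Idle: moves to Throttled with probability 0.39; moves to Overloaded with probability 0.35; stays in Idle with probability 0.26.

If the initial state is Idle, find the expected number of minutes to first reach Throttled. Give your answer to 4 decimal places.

Let t(s) be the expected number of minutes to first reach Throttled from state s, with t(Throttled) = 0. Conditioning on the first minute:
t(Overloaded) = 1 + 0.37·t(Overloaded) + 0.26·t(Idle)
t(Idle) = 1 + 0.35·t(Overloaded) + 0.26·t(Idle)
Solving: t(Overloaded) = 2.6652, t(Idle) = 2.6119.
Expected minutes from Idle to Throttled: 2.6119.

2.6119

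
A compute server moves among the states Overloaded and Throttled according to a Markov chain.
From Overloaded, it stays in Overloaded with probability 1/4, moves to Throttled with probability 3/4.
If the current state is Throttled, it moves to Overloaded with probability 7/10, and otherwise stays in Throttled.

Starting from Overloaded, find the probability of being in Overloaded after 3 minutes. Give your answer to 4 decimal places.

0.4356

Propagate the distribution vector 3 minutes from Overloaded.
After 0 minutes: (1.0000, 0.0000)
After 1 minute: (0.2500, 0.7500)
After 2 minutes: (0.5875, 0.4125)
After 3 minutes: (0.4356, 0.5644)
P(in Overloaded after 3 minutes) = 0.4356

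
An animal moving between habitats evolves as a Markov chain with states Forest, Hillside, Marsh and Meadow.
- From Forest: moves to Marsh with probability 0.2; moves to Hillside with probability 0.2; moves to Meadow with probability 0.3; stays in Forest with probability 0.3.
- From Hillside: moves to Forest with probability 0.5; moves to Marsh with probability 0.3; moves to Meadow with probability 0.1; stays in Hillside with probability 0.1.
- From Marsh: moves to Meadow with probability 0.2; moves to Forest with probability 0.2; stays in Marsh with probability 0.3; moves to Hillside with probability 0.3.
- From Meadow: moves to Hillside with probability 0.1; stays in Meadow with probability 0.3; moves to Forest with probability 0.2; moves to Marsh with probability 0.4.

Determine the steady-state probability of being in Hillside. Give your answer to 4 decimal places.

0.1874

Let the stationary distribution be π with π = πP and π_1 + π_2 + π_3 + π_4 = 1.
π_1 = 0.3·π_1 + 0.5·π_2 + 0.2·π_3 + 0.2·π_4
π_2 = 0.2·π_1 + 0.1·π_2 + 0.3·π_3 + 0.1·π_4
π_3 = 0.2·π_1 + 0.3·π_2 + 0.3·π_3 + 0.4·π_4
Solving with the normalization constraint gives π = (0.2847, 0.1874, 0.2948, 0.2330).
So the stationary probability of Hillside is 0.1874.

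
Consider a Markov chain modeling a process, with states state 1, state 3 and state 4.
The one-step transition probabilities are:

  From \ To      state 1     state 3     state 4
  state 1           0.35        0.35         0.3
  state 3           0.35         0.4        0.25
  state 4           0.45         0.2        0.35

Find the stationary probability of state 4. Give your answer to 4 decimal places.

0.2989

Let the stationary distribution be π with π = πP and π_1 + π_2 + π_3 = 1.
π_1 = 0.35·π_1 + 0.35·π_2 + 0.45·π_3
π_2 = 0.35·π_1 + 0.4·π_2 + 0.2·π_3
Solving with the normalization constraint gives π = (0.3799, 0.3212, 0.2989).
So the stationary probability of state 4 is 0.2989.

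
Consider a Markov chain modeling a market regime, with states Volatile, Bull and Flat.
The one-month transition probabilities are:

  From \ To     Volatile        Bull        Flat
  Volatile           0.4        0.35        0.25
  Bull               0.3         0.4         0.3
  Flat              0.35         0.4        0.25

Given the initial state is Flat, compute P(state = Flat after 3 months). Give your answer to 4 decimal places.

0.2691

Propagate the distribution vector 3 months from Flat.
After 0 months: (0.0000, 0.0000, 1.0000)
After 1 month: (0.3500, 0.4000, 0.2500)
After 2 months: (0.3475, 0.3825, 0.2700)
After 3 months: (0.3483, 0.3826, 0.2691)
P(in Flat after 3 months) = 0.2691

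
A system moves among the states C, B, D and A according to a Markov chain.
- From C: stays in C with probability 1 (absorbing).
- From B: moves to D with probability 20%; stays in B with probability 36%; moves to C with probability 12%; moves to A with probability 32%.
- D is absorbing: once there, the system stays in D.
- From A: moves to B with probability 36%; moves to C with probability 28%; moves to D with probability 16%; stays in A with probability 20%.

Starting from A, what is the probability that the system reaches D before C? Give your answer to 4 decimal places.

Let h(s) be the probability of absorption at D starting from transient state s. Then h(D) = 1 and h(C) = 0. By first-step analysis:
h(B) = 0.12·0 + 0.36·h(B) + 0.2·1 + 0.32·h(A)
h(A) = 0.28·0 + 0.36·h(B) + 0.16·1 + 0.2·h(A)
Solving: h(B) = 0.5323, h(A) = 0.4395.
Starting from A, the probability is 0.4395.

0.4395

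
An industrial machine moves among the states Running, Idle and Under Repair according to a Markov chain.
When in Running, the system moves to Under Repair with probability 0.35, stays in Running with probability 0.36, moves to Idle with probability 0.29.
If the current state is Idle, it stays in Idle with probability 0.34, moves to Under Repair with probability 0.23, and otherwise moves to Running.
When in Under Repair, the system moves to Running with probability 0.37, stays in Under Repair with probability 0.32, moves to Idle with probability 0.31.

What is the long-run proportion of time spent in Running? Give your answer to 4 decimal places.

Let the stationary distribution be π with π = πP and π_1 + π_2 + π_3 = 1.
π_1 = 0.36·π_1 + 0.43·π_2 + 0.37·π_3
π_2 = 0.29·π_1 + 0.34·π_2 + 0.31·π_3
Solving with the normalization constraint gives π = (0.3849, 0.3117, 0.3035).
So the stationary probability of Running is 0.3849.

0.3849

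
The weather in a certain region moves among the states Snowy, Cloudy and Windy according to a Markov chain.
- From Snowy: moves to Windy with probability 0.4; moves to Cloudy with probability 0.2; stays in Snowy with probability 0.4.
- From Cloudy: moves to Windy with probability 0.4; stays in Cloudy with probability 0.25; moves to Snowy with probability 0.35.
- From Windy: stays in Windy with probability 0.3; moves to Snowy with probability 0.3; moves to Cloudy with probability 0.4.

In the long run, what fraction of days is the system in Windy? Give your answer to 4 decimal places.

Let the stationary distribution be π with π = πP and π_1 + π_2 + π_3 = 1.
π_1 = 0.4·π_1 + 0.35·π_2 + 0.3·π_3
π_2 = 0.2·π_1 + 0.25·π_2 + 0.4·π_3
Solving with the normalization constraint gives π = (0.3493, 0.2871, 0.3636).
So the stationary probability of Windy is 0.3636.

0.3636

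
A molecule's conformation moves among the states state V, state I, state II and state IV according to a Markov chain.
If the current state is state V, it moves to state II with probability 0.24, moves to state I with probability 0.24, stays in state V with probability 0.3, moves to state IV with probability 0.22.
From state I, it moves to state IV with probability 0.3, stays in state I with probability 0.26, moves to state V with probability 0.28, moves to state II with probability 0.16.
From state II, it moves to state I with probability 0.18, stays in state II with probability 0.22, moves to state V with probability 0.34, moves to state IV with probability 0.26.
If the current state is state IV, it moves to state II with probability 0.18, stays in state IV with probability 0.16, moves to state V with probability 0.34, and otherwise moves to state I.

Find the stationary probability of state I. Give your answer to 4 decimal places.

0.2517

Let the stationary distribution be π with π = πP and π_1 + π_2 + π_3 + π_4 = 1.
π_1 = 0.3·π_1 + 0.28·π_2 + 0.34·π_3 + 0.34·π_4
π_2 = 0.24·π_1 + 0.26·π_2 + 0.18·π_3 + 0.32·π_4
π_3 = 0.24·π_1 + 0.16·π_2 + 0.22·π_3 + 0.18·π_4
Solving with the normalization constraint gives π = (0.3124, 0.2517, 0.2018, 0.2342).
So the stationary probability of state I is 0.2517.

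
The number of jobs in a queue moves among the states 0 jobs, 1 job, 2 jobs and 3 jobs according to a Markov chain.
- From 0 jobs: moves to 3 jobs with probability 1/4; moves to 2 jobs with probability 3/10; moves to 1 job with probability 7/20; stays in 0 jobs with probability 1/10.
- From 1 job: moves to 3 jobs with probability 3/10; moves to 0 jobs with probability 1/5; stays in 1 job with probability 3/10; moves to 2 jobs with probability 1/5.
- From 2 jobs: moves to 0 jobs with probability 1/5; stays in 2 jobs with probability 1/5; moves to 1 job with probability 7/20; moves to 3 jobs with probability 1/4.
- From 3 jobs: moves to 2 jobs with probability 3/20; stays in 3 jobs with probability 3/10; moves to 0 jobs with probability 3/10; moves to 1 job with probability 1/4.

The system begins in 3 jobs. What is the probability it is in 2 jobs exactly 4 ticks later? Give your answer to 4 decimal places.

Propagate the distribution vector 4 ticks from 3 jobs.
After 0 ticks: (0.0000, 0.0000, 0.0000, 1.0000)
After 1 tick: (0.3000, 0.2500, 0.1500, 0.3000)
After 2 ticks: (0.2000, 0.3075, 0.2150, 0.2775)
After 3 ticks: (0.2078, 0.3069, 0.2061, 0.2793)
After 4 ticks: (0.2072, 0.3067, 0.2068, 0.2793)
P(in 2 jobs after 4 ticks) = 0.2068

0.2068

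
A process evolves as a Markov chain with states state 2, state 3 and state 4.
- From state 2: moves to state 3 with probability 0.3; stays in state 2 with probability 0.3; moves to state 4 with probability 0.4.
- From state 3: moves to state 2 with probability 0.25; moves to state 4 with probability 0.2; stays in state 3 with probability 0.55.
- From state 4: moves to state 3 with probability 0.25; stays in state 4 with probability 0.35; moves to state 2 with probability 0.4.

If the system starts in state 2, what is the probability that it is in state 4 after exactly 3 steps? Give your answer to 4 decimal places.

Propagate the distribution vector 3 steps from state 2.
After 0 steps: (1.0000, 0.0000, 0.0000)
After 1 step: (0.3000, 0.3000, 0.4000)
After 2 steps: (0.3250, 0.3550, 0.3200)
After 3 steps: (0.3143, 0.3728, 0.3130)
P(in state 4 after 3 steps) = 0.3130

0.3130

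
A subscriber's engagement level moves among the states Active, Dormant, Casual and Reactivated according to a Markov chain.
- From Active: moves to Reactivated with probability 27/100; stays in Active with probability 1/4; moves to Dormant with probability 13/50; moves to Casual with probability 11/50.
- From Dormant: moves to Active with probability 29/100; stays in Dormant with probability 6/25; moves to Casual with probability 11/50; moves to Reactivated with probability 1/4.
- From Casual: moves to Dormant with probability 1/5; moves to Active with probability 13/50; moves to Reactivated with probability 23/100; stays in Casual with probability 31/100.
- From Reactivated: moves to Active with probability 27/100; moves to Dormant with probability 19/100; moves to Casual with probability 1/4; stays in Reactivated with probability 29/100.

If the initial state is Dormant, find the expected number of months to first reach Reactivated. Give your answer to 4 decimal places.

Let t(s) be the expected number of months to first reach Reactivated from state s, with t(Reactivated) = 0. Conditioning on the first month:
t(Active) = 1 + 0.25·t(Active) + 0.26·t(Dormant) + 0.22·t(Casual)
t(Dormant) = 1 + 0.29·t(Active) + 0.24·t(Dormant) + 0.22·t(Casual)
t(Casual) = 1 + 0.26·t(Active) + 0.2·t(Dormant) + 0.31·t(Casual)
Solving: t(Active) = 3.9136, t(Dormant) = 3.9904, t(Casual) = 4.0806.
Expected months from Dormant to Reactivated: 3.9904.

3.9904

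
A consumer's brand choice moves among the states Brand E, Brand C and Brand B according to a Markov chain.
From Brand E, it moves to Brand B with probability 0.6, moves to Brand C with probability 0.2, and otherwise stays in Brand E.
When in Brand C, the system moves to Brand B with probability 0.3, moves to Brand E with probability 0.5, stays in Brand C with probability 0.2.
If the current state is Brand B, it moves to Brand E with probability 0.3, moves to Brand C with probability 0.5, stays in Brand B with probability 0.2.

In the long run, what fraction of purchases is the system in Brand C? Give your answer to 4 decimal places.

0.3087

Let the stationary distribution be π with π = πP and π_1 + π_2 + π_3 = 1.
π_1 = 0.2·π_1 + 0.5·π_2 + 0.3·π_3
π_2 = 0.2·π_1 + 0.2·π_2 + 0.5·π_3
Solving with the normalization constraint gives π = (0.3289, 0.3087, 0.3624).
So the stationary probability of Brand C is 0.3087.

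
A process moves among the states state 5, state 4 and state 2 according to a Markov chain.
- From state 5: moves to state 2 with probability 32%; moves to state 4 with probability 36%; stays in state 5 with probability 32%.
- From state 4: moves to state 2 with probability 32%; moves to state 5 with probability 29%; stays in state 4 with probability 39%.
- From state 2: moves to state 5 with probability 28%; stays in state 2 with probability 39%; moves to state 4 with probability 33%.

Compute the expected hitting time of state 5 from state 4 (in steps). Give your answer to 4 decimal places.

Let t(s) be the expected number of steps to first reach state 5 from state s, with t(state 5) = 0. Conditioning on the first step:
t(state 4) = 1 + 0.39·t(state 4) + 0.32·t(state 2)
t(state 2) = 1 + 0.33·t(state 4) + 0.39·t(state 2)
Solving: t(state 4) = 3.4897, t(state 2) = 3.5272.
Expected steps from state 4 to state 5: 3.4897.

3.4897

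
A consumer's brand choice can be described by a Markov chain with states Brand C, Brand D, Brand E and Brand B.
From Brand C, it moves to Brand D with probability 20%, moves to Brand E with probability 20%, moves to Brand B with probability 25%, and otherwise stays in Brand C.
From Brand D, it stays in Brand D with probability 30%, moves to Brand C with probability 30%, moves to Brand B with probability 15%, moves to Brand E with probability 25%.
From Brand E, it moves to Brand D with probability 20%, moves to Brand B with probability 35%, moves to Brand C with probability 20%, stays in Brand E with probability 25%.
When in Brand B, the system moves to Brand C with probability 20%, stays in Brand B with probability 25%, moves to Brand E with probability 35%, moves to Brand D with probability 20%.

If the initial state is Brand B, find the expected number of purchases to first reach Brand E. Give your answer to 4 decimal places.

Let t(s) be the expected number of purchases to first reach Brand E from state s, with t(Brand E) = 0. Conditioning on the first purchase:
t(Brand C) = 1 + 0.35·t(Brand C) + 0.2·t(Brand D) + 0.25·t(Brand B)
t(Brand D) = 1 + 0.3·t(Brand C) + 0.3·t(Brand D) + 0.15·t(Brand B)
t(Brand B) = 1 + 0.2·t(Brand C) + 0.2·t(Brand D) + 0.25·t(Brand B)
Solving: t(Brand C) = 4.0770, t(Brand D) = 3.9185, t(Brand B) = 3.4655.
Expected purchases from Brand B to Brand E: 3.4655.

3.4655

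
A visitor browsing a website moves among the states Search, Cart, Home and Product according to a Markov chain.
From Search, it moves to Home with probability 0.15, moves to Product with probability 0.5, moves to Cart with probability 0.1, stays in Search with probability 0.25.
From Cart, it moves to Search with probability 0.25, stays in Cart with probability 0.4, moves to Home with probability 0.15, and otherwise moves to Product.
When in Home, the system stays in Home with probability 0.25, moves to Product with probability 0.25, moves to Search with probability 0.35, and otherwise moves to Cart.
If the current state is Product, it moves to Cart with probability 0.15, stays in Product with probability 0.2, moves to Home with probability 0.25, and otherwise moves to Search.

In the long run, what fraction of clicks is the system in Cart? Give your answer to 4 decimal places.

Let the stationary distribution be π with π = πP and π_1 + π_2 + π_3 + π_4 = 1.
π_1 = 0.25·π_1 + 0.25·π_2 + 0.35·π_3 + 0.4·π_4
π_2 = 0.1·π_1 + 0.4·π_2 + 0.15·π_3 + 0.15·π_4
π_3 = 0.15·π_1 + 0.15·π_2 + 0.25·π_3 + 0.25·π_4
Solving with the normalization constraint gives π = (0.3158, 0.1789, 0.2005, 0.3048).
So the stationary probability of Cart is 0.1789.

0.1789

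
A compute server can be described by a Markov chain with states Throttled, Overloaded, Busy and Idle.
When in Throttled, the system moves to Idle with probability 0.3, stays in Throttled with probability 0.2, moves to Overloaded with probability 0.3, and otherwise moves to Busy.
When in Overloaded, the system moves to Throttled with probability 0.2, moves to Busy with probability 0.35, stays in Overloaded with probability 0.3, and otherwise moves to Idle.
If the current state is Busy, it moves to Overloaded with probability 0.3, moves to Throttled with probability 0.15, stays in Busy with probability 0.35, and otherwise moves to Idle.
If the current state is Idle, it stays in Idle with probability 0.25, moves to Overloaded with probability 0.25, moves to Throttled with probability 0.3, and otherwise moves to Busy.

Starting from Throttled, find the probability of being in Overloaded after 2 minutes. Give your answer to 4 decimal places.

0.2850

Propagate the distribution vector 2 minutes from Throttled.
After 0 minutes: (1.0000, 0.0000, 0.0000, 0.0000)
After 1 minute: (0.2000, 0.3000, 0.2000, 0.3000)
After 2 minutes: (0.2200, 0.2850, 0.2750, 0.2200)
P(in Overloaded after 2 minutes) = 0.2850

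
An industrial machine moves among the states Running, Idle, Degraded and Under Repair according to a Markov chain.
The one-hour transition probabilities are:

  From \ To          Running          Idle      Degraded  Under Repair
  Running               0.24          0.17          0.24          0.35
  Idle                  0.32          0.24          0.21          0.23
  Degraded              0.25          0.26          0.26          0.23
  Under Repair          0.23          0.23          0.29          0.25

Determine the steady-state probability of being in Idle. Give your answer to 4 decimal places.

Let the stationary distribution be π with π = πP and π_1 + π_2 + π_3 + π_4 = 1.
π_1 = 0.24·π_1 + 0.32·π_2 + 0.25·π_3 + 0.23·π_4
π_2 = 0.17·π_1 + 0.24·π_2 + 0.26·π_3 + 0.23·π_4
π_3 = 0.24·π_1 + 0.21·π_2 + 0.26·π_3 + 0.29·π_4
Solving with the normalization constraint gives π = (0.2578, 0.2243, 0.2516, 0.2663).
So the stationary probability of Idle is 0.2243.

0.2243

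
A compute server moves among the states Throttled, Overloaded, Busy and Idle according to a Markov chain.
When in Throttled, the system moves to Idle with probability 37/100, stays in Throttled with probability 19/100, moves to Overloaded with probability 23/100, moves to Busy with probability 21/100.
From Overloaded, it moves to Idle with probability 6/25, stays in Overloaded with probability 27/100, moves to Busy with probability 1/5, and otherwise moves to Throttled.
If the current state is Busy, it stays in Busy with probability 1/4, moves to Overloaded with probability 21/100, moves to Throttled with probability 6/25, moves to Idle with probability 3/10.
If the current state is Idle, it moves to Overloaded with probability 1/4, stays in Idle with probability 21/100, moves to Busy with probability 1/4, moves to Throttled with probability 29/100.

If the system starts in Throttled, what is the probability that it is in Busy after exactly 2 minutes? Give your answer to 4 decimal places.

0.2309

Propagate the distribution vector 2 minutes from Throttled.
After 0 minutes: (1.0000, 0.0000, 0.0000, 0.0000)
After 1 minute: (0.1900, 0.2300, 0.2100, 0.3700)
After 2 minutes: (0.2605, 0.2424, 0.2309, 0.2662)
P(in Busy after 2 minutes) = 0.2309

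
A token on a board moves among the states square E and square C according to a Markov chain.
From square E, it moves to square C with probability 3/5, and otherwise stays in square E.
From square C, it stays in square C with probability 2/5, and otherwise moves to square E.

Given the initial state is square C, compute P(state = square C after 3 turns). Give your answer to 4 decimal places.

0.4960

Propagate the distribution vector 3 turns from square C.
After 0 turns: (0.0000, 1.0000)
After 1 turn: (0.6000, 0.4000)
After 2 turns: (0.4800, 0.5200)
After 3 turns: (0.5040, 0.4960)
P(in square C after 3 turns) = 0.4960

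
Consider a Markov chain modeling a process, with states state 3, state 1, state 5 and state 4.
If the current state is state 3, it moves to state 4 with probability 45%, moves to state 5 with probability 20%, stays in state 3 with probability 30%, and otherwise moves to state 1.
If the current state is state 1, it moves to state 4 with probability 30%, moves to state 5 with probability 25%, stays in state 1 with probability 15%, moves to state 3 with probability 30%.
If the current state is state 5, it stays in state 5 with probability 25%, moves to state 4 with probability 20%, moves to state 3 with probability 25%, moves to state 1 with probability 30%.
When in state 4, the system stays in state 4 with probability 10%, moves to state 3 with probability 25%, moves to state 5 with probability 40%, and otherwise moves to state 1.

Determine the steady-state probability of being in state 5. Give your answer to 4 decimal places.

Let the stationary distribution be π with π = πP and π_1 + π_2 + π_3 + π_4 = 1.
π_1 = 0.3·π_1 + 0.3·π_2 + 0.25·π_3 + 0.25·π_4
π_2 = 0.05·π_1 + 0.15·π_2 + 0.3·π_3 + 0.25·π_4
π_3 = 0.2·π_1 + 0.25·π_2 + 0.25·π_3 + 0.4·π_4
Solving with the normalization constraint gives π = (0.2732, 0.1901, 0.2755, 0.2612).
So the stationary probability of state 5 is 0.2755.

0.2755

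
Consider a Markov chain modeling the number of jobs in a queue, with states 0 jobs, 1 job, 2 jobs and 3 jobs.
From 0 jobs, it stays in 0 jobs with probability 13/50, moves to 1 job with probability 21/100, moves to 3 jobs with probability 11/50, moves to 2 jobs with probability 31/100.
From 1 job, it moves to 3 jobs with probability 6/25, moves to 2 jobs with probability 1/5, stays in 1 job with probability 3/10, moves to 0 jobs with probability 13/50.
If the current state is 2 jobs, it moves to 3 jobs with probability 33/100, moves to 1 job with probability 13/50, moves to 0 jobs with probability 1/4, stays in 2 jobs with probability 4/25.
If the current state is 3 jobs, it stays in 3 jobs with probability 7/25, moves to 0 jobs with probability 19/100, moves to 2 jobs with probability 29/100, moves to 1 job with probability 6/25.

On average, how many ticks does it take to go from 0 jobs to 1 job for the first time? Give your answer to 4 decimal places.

4.3253

Let t(s) be the expected number of ticks to first reach 1 job from state s, with t(1 job) = 0. Conditioning on the first tick:
t(0 jobs) = 1 + 0.26·t(0 jobs) + 0.31·t(2 jobs) + 0.22·t(3 jobs)
t(2 jobs) = 1 + 0.25·t(0 jobs) + 0.16·t(2 jobs) + 0.33·t(3 jobs)
t(3 jobs) = 1 + 0.19·t(0 jobs) + 0.29·t(2 jobs) + 0.28·t(3 jobs)
Solving: t(0 jobs) = 4.3253, t(2 jobs) = 4.1244, t(3 jobs) = 4.1915.
Expected ticks from 0 jobs to 1 job: 4.3253.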